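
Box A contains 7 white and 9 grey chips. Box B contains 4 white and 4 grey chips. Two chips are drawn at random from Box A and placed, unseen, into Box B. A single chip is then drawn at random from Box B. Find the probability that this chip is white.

39/80

Condition on how many of the transferred chips are white (from Box A: 7 white of 16; then Box B has 10 total).
  0 white: C(7,0)C(9,2)/C(16,2) = 3/10; then P = 4/10
  1 white: C(7,1)C(9,1)/C(16,2) = 21/40; then P = 5/10
  2 white: C(7,2)C(9,0)/C(16,2) = 7/40; then P = 6/10
P(white from Box B) = 39/80 ≈ 0.4875.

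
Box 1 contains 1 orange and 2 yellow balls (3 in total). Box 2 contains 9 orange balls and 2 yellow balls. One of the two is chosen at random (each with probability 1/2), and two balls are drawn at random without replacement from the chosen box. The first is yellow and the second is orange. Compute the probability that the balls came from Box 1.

55/82

P(E | Box 1) = 1/3; P(E | Box 2) = 9/55.
P(E) = 1/2·1/3 + 1/2·9/55 = 41/165.
By Bayes' rule, P(Box 1 | E) = 1/6 / 41/165 = 55/82 ≈ 0.6707.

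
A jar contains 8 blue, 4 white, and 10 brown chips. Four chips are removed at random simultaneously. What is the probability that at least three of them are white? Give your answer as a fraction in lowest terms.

73/7315

Sum the hypergeometric tail for j = 3,…,4 white chips.
Favorable = C(4,3)·C(18,1) + C(4,4)·C(18,0) = 73; total = C(22,4) = 7315.
P = 73/7315 = 73/7315 ≈ 0.0100.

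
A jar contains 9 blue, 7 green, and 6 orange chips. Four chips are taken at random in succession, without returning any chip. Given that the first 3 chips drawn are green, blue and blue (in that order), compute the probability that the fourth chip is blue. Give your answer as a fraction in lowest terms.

7/19

After removing 2 blue, 1 green, the jar has 7 blue out of 19 remaining.
P(fourth is blue | given) = 7/19 ≈ 0.3684.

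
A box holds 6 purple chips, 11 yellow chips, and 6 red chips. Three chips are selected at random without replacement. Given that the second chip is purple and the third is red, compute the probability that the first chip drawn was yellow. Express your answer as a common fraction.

11/21

P(first=yellow and the second chip is purple and the third is red) = (11/23)·(6/22)·(6/21) = 6/161.
P(E) = Σ over first color = 30/1771 + 6/161 + 30/1771 = 18/253.
By Bayes, P(first=yellow | E) = 6/161 / 18/253 = 11/21 ≈ 0.5238.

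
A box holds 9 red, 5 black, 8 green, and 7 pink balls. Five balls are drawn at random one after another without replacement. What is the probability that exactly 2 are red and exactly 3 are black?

8/2639

Unordered draws without replacement: count favorable combinations over C(29,5).
Favorable = C(9,2) · C(5,3) · C(8,0) · C(7,0) = 360; total = C(29,5) = 118755.
P = 360/118755 = 8/2639 ≈ 0.0030.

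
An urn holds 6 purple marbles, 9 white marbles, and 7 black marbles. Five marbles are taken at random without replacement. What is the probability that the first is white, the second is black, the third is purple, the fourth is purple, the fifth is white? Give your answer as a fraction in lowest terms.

1/209

Multiply the conditional probability of each draw in order, without replacement, so each draw removes one from its color and from the total.
P = (9/22) · (7/21) · (6/20) · (5/19) · (8/18) = 1/209 ≈ 0.0048.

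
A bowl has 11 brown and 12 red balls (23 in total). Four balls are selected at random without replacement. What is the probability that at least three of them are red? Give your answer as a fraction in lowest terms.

53/161

Sum the hypergeometric tail for j = 3,…,4 red balls.
Favorable = C(12,3)·C(11,1) + C(12,4)·C(11,0) = 2915; total = C(23,4) = 8855.
P = 2915/8855 = 53/161 ≈ 0.3292.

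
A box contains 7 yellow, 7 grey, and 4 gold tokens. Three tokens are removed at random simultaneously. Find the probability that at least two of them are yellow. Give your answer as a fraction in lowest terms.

Sum the hypergeometric tail for j = 2,…,3 yellow tokens.
Favorable = C(7,2)·C(11,1) + C(7,3)·C(11,0) = 266; total = C(18,3) = 816.
P = 266/816 = 133/408 ≈ 0.3260.

133/408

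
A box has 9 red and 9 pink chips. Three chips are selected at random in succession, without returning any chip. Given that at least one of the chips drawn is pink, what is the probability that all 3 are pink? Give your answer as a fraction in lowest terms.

7/61

P(all 3 pink) = C(9,3)/C(18,3) = 7/68; P(at least one pink) = 1 − C(9,3)/C(18,3) = 61/68.
Since 'all 3 pink' ⊆ 'at least one pink', P(all 3 | at least one) = 7/68 / 61/68 = 7/61 ≈ 0.1148.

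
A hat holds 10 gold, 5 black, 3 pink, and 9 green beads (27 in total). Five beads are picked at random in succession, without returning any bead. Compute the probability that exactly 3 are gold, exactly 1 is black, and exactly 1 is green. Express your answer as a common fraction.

20/299

Unordered draws without replacement: count favorable combinations over C(27,5).
Favorable = C(10,3) · C(5,1) · C(3,0) · C(9,1) = 5400; total = C(27,5) = 80730.
P = 5400/80730 = 20/299 ≈ 0.0669.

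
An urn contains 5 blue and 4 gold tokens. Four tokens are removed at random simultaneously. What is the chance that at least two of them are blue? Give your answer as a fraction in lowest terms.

5/6

Sum the hypergeometric tail for j = 2,…,4 blue tokens.
Favorable = C(5,2)·C(4,2) + C(5,3)·C(4,1) + C(5,4)·C(4,0) = 105; total = C(9,4) = 126.
P = 105/126 = 5/6 ≈ 0.8333.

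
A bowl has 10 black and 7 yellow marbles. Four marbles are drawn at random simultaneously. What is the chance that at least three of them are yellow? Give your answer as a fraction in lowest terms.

11/68

Sum the hypergeometric tail for j = 3,…,4 yellow marbles.
Favorable = C(7,3)·C(10,1) + C(7,4)·C(10,0) = 385; total = C(17,4) = 2380.
P = 385/2380 = 11/68 ≈ 0.1618.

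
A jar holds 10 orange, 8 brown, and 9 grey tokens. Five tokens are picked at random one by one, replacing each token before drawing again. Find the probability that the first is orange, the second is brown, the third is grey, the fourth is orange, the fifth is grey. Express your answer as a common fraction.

800/177147

Multiply the conditional probability of each draw in order, with replacement (the composition resets each draw).
P = (10/27) · (8/27) · (9/27) · (10/27) · (9/27) = 800/177147 ≈ 0.0045.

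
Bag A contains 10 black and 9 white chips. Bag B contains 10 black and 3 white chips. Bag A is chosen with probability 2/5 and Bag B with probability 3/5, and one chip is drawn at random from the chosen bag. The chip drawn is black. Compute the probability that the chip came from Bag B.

57/83

P(black | Bag A) = 10/19; P(black | Bag B) = 10/13.
P(black) = 2/5·10/19 + 3/5·10/13 = 166/247.
By Bayes' rule, P(Bag B | black) = 6/13 / 166/247 = 57/83 ≈ 0.6867.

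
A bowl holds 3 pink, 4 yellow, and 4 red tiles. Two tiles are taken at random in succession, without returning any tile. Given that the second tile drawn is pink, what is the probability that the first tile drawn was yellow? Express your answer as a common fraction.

P(first=yellow and the second tile drawn is pink) = (4/11)·(3/10) = 6/55.
P(the second tile drawn is pink) = Σ over first color = 3/55 + 6/55 + 6/55 = 3/11.
By Bayes, P(first=yellow | the second tile drawn is pink) = 6/55 / 3/11 = 2/5 ≈ 0.4000.

2/5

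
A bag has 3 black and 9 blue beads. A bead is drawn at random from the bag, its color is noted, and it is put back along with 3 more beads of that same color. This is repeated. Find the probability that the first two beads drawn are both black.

1/10

After a black draw the bag holds 6 black out of 15.
P = (3/12)·(6/15) = 1/10 ≈ 0.1000.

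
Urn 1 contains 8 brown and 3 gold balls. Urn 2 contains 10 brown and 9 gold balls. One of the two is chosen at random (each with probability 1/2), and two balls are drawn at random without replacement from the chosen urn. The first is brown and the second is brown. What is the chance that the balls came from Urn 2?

P(E | Urn 1) = 28/55; P(E | Urn 2) = 5/19.
P(E) = 1/2·28/55 + 1/2·5/19 = 807/2090.
By Bayes' rule, P(Urn 2 | E) = 5/38 / 807/2090 = 275/807 ≈ 0.3408.

275/807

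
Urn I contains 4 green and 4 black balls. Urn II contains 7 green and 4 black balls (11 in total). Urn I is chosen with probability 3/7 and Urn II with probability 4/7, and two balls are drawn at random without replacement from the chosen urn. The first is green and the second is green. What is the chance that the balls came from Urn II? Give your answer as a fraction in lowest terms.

392/557

P(E | Urn I) = 3/14; P(E | Urn II) = 21/55.
P(E) = 3/7·3/14 + 4/7·21/55 = 1671/5390.
By Bayes' rule, P(Urn II | E) = 12/55 / 1671/5390 = 392/557 ≈ 0.7038.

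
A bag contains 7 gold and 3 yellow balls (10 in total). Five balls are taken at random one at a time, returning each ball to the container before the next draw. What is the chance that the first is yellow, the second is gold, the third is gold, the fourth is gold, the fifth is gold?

7203/100000

Multiply the conditional probability of each draw in order, with replacement (the composition resets each draw).
P = (3/10) · (7/10) · (7/10) · (7/10) · (7/10) = 7203/100000 ≈ 0.0720.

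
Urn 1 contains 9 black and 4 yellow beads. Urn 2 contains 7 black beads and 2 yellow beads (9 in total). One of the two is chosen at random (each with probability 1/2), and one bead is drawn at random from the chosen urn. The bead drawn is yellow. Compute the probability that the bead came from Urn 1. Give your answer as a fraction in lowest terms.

18/31

P(yellow | Urn 1) = 4/13; P(yellow | Urn 2) = 2/9.
P(yellow) = 1/2·4/13 + 1/2·2/9 = 31/117.
By Bayes' rule, P(Urn 1 | yellow) = 2/13 / 31/117 = 18/31 ≈ 0.5806.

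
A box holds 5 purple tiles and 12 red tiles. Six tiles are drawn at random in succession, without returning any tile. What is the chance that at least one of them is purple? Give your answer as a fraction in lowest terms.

409/442

Use the complement: P(at least one purple) = 1 − P(no purple).
P(none) = C(12,6)/C(17,6) = 924/12376.
So P = 1 − 924/12376 = 409/442 ≈ 0.9253.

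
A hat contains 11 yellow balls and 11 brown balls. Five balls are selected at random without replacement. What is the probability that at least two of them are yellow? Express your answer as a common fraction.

Sum the hypergeometric tail for j = 2,…,5 yellow balls.
Favorable = C(11,2)·C(11,3) + C(11,3)·C(11,2) + C(11,4)·C(11,1) + C(11,5)·C(11,0) = 22242; total = C(22,5) = 26334.
P = 22242/26334 = 337/399 ≈ 0.8446.

337/399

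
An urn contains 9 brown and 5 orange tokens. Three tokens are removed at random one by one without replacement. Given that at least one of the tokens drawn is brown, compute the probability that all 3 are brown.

P(all 3 brown) = C(9,3)/C(14,3) = 3/13; P(at least one brown) = 1 − C(5,3)/C(14,3) = 177/182.
Since 'all 3 brown' ⊆ 'at least one brown', P(all 3 | at least one) = 3/13 / 177/182 = 14/59 ≈ 0.2373.

14/59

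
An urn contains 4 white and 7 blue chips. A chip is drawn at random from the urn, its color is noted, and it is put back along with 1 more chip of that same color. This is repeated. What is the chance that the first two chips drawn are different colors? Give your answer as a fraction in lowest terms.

Either blue then white, or white then blue; after the first draw the total is 12.
P = (7/11)·(4/12) + (4/11)·(7/12) = 14/33 ≈ 0.4242.

14/33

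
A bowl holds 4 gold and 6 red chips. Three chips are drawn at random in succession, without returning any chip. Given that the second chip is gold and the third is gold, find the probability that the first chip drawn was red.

P(first=red and the second chip is gold and the third is gold) = (6/10)·(4/9)·(3/8) = 1/10.
P(E) = Σ over first color = 1/30 + 1/10 = 2/15.
By Bayes, P(first=red | E) = 1/10 / 2/15 = 3/4 ≈ 0.7500.

3/4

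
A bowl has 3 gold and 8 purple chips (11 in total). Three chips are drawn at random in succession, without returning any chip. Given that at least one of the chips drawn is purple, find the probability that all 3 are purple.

14/41

P(all 3 purple) = C(8,3)/C(11,3) = 56/165; P(at least one purple) = 1 − C(3,3)/C(11,3) = 164/165.
Since 'all 3 purple' ⊆ 'at least one purple', P(all 3 | at least one) = 56/165 / 164/165 = 14/41 ≈ 0.3415.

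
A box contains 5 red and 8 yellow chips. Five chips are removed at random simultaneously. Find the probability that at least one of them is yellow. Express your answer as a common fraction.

Use the complement: P(at least one yellow) = 1 − P(no yellow).
P(none) = C(5,5)/C(13,5) = 1/1287.
So P = 1 − 1/1287 = 1286/1287 ≈ 0.9992.

1286/1287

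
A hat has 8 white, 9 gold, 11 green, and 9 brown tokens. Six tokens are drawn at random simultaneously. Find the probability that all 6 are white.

1/83028

Unordered draws without replacement: count favorable combinations over C(37,6).
Favorable = C(8,6) · C(9,0) · C(11,0) · C(9,0) = 28; total = C(37,6) = 2324784.
P = 28/2324784 = 1/83028 ≈ 0.0000.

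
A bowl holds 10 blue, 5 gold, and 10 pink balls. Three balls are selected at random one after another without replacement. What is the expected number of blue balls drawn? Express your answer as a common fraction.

6/5

By linearity of expectation, E[X] = Σ P(draw i is blue); by symmetry each draw (even without replacement) has P(blue) = 10/25.
E[X] = 3 · 10/25 = 6/5 ≈ 1.2000.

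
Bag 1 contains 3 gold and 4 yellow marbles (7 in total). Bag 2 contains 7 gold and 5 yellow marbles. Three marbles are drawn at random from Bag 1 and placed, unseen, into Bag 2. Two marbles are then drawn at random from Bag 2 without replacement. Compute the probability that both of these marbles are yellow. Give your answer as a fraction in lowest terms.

Condition on how many of the transferred marbles are yellow (from Bag 1: 4 yellow of 7; then Bag 2 has 15 total).
  0 yellow: C(4,0)C(3,3)/C(7,3) = 1/35; then P = C(5,2)/C(15,2) = 2/21
  1 yellow: C(4,1)C(3,2)/C(7,3) = 12/35; then P = C(6,2)/C(15,2) = 1/7
  2 yellow: C(4,2)C(3,1)/C(7,3) = 18/35; then P = C(7,2)/C(15,2) = 1/5
  3 yellow: C(4,3)C(3,0)/C(7,3) = 4/35; then P = C(8,2)/C(15,2) = 4/15
P(both yellow) = 136/735 ≈ 0.1850.

136/735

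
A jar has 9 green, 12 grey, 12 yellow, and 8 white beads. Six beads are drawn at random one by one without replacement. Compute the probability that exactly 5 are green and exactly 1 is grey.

126/374699

Unordered draws without replacement: count favorable combinations over C(41,6).
Favorable = C(9,5) · C(12,1) · C(12,0) · C(8,0) = 1512; total = C(41,6) = 4496388.
P = 1512/4496388 = 126/374699 ≈ 0.0003.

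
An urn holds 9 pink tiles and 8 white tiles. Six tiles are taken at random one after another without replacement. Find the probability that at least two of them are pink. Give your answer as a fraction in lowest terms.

Sum the hypergeometric tail for j = 2,…,6 pink tiles.
Favorable = C(9,2)·C(8,4) + C(9,3)·C(8,3) + C(9,4)·C(8,2) + C(9,5)·C(8,1) + C(9,6)·C(8,0) = 11844; total = C(17,6) = 12376.
P = 11844/12376 = 423/442 ≈ 0.9570.

423/442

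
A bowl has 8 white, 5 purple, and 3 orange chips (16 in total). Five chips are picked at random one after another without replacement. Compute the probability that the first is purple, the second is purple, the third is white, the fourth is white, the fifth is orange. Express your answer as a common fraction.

1/156

Multiply the conditional probability of each draw in order, without replacement, so each draw removes one from its color and from the total.
P = (5/16) · (4/15) · (8/14) · (7/13) · (3/12) = 1/156 ≈ 0.0064.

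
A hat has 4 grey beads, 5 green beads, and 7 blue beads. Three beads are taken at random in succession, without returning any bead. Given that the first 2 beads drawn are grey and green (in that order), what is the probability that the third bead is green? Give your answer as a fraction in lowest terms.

2/7

After removing 1 grey, 1 green, the hat has 4 green out of 14 remaining.
P(third is green | given) = 4/14 = 2/7 ≈ 0.2857.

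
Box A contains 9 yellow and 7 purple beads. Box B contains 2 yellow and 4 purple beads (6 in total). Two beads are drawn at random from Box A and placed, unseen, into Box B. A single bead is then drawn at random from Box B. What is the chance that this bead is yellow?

25/64

Condition on how many of the transferred beads are yellow (from Box A: 9 yellow of 16; then Box B has 8 total).
  0 yellow: C(9,0)C(7,2)/C(16,2) = 7/40; then P = 2/8
  1 yellow: C(9,1)C(7,1)/C(16,2) = 21/40; then P = 3/8
  2 yellow: C(9,2)C(7,0)/C(16,2) = 3/10; then P = 4/8
P(yellow from Box B) = 25/64 ≈ 0.3906.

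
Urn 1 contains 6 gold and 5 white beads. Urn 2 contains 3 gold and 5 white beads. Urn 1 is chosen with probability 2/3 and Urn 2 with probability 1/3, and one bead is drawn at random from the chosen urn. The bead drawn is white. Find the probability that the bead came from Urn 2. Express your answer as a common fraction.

P(white | Urn 1) = 5/11; P(white | Urn 2) = 5/8.
P(white) = 2/3·5/11 + 1/3·5/8 = 45/88.
By Bayes' rule, P(Urn 2 | white) = 5/24 / 45/88 = 11/27 ≈ 0.4074.

11/27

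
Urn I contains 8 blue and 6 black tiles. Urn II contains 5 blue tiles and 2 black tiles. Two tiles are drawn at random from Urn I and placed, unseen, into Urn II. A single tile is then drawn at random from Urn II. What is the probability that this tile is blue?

Condition on how many of the transferred tiles are blue (from Urn I: 8 blue of 14; then Urn II has 9 total).
  0 blue: C(8,0)C(6,2)/C(14,2) = 15/91; then P = 5/9
  1 blue: C(8,1)C(6,1)/C(14,2) = 48/91; then P = 6/9
  2 blue: C(8,2)C(6,0)/C(14,2) = 4/13; then P = 7/9
P(blue from Urn II) = 43/63 ≈ 0.6825.

43/63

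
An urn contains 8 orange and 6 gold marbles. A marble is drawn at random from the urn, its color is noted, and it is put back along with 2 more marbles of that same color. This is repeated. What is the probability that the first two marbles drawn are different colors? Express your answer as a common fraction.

Either orange then gold, or gold then orange; after the first draw the total is 16.
P = (8/14)·(6/16) + (6/14)·(8/16) = 3/7 ≈ 0.4286.

3/7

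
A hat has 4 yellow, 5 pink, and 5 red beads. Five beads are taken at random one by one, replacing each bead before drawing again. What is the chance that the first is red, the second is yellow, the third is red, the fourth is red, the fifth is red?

Multiply the conditional probability of each draw in order, with replacement (the composition resets each draw).
P = (5/14) · (4/14) · (5/14) · (5/14) · (5/14) = 625/134456 ≈ 0.0046.

625/134456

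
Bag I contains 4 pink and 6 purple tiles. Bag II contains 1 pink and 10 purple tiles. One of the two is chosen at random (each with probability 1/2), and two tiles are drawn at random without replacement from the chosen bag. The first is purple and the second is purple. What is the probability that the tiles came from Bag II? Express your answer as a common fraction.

27/38

P(E | Bag I) = 1/3; P(E | Bag II) = 9/11.
P(E) = 1/2·1/3 + 1/2·9/11 = 19/33.
By Bayes' rule, P(Bag II | E) = 9/22 / 19/33 = 27/38 ≈ 0.7105.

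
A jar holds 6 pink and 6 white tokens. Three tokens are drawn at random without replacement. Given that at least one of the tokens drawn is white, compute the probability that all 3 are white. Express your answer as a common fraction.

P(all 3 white) = C(6,3)/C(12,3) = 1/11; P(at least one white) = 1 − C(6,3)/C(12,3) = 10/11.
Since 'all 3 white' ⊆ 'at least one white', P(all 3 | at least one) = 1/11 / 10/11 = 1/10 ≈ 0.1000.

1/10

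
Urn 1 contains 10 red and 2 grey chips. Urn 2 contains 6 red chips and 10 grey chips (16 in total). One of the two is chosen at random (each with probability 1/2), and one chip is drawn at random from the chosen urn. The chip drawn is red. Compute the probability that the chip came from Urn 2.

9/29

P(red | Urn 1) = 5/6; P(red | Urn 2) = 3/8.
P(red) = 1/2·5/6 + 1/2·3/8 = 29/48.
By Bayes' rule, P(Urn 2 | red) = 3/16 / 29/48 = 9/29 ≈ 0.3103.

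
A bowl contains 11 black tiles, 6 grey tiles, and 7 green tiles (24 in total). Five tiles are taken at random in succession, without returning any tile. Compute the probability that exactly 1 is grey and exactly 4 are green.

5/1012

Unordered draws without replacement: count favorable combinations over C(24,5).
Favorable = C(11,0) · C(6,1) · C(7,4) = 210; total = C(24,5) = 42504.
P = 210/42504 = 5/1012 ≈ 0.0049.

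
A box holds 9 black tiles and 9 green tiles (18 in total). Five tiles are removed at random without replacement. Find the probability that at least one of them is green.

Use the complement: P(at least one green) = 1 − P(no green).
P(none) = C(9,5)/C(18,5) = 126/8568.
So P = 1 − 126/8568 = 67/68 ≈ 0.9853.

67/68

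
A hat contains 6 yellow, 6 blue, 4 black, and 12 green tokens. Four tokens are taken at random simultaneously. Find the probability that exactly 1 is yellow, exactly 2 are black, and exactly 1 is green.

48/2275

Unordered draws without replacement: count favorable combinations over C(28,4).
Favorable = C(6,1) · C(6,0) · C(4,2) · C(12,1) = 432; total = C(28,4) = 20475.
P = 432/20475 = 48/2275 ≈ 0.0211.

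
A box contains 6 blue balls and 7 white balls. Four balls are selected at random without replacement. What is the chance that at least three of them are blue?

31/143

Sum the hypergeometric tail for j = 3,…,4 blue balls.
Favorable = C(6,3)·C(7,1) + C(6,4)·C(7,0) = 155; total = C(13,4) = 715.
P = 155/715 = 31/143 ≈ 0.2168.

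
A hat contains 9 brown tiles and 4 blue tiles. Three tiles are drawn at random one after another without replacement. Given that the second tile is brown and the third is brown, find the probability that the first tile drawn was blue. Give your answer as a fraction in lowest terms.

P(first=blue and the second tile is brown and the third is brown) = (4/13)·(9/12)·(8/11) = 24/143.
P(E) = Σ over first color = 42/143 + 24/143 = 6/13.
By Bayes, P(first=blue | E) = 24/143 / 6/13 = 4/11 ≈ 0.3636.

4/11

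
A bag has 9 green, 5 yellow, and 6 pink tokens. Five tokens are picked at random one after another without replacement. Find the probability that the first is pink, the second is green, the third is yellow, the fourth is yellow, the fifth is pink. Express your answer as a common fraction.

Multiply the conditional probability of each draw in order, without replacement, so each draw removes one from its color and from the total.
P = (6/20) · (9/19) · (5/18) · (4/17) · (5/16) = 15/5168 ≈ 0.0029.

15/5168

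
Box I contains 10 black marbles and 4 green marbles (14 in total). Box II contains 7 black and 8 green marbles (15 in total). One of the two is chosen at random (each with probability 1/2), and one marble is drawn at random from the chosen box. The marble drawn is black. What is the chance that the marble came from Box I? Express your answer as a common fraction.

P(black | Box I) = 5/7; P(black | Box II) = 7/15.
P(black) = 1/2·5/7 + 1/2·7/15 = 62/105.
By Bayes' rule, P(Box I | black) = 5/14 / 62/105 = 75/124 ≈ 0.6048.

75/124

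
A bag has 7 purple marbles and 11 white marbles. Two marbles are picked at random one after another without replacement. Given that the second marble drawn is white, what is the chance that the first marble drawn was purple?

7/17

P(first=purple and the second marble drawn is white) = (7/18)·(11/17) = 77/306.
P(the second marble drawn is white) = Σ over first color = 77/306 + 55/153 = 11/18.
By Bayes, P(first=purple | the second marble drawn is white) = 77/306 / 11/18 = 7/17 ≈ 0.4118.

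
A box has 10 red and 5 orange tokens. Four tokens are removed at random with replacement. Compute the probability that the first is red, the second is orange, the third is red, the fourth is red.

Multiply the conditional probability of each draw in order, with replacement (the composition resets each draw).
P = (10/15) · (5/15) · (10/15) · (10/15) = 8/81 ≈ 0.0988.

8/81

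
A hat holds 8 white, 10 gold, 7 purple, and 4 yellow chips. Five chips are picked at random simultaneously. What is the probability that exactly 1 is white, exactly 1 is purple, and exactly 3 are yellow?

Unordered draws without replacement: count favorable combinations over C(29,5).
Favorable = C(8,1) · C(10,0) · C(7,1) · C(4,3) = 224; total = C(29,5) = 118755.
P = 224/118755 = 32/16965 ≈ 0.0019.

32/16965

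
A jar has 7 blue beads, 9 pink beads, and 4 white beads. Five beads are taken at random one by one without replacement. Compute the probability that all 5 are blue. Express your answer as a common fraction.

7/5168

Unordered draws without replacement: count favorable combinations over C(20,5).
Favorable = C(7,5) · C(9,0) · C(4,0) = 21; total = C(20,5) = 15504.
P = 21/15504 = 7/5168 ≈ 0.0014.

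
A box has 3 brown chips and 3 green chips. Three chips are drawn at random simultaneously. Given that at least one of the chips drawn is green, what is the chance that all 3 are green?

P(all 3 green) = C(3,3)/C(6,3) = 1/20; P(at least one green) = 1 − C(3,3)/C(6,3) = 19/20.
Since 'all 3 green' ⊆ 'at least one green', P(all 3 | at least one) = 1/20 / 19/20 = 1/19 ≈ 0.0526.

1/19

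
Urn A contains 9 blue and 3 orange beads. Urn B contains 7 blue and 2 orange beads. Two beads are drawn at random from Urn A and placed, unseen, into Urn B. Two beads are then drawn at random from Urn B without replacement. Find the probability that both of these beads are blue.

Condition on how many of the transferred beads are blue (from Urn A: 9 blue of 12; then Urn B has 11 total).
  0 blue: C(9,0)C(3,2)/C(12,2) = 1/22; then P = C(7,2)/C(11,2) = 21/55
  1 blue: C(9,1)C(3,1)/C(12,2) = 9/22; then P = C(8,2)/C(11,2) = 28/55
  2 blue: C(9,2)C(3,0)/C(12,2) = 6/11; then P = C(9,2)/C(11,2) = 36/55
P(both blue) = 141/242 ≈ 0.5826.

141/242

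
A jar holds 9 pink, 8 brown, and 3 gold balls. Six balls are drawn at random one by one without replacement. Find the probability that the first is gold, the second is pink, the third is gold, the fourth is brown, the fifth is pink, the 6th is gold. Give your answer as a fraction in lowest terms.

1/8075

Multiply the conditional probability of each draw in order, without replacement, so each draw removes one from its color and from the total.
P = (3/20) · (9/19) · (2/18) · (8/17) · (8/16) · (1/15) = 1/8075 ≈ 0.0001.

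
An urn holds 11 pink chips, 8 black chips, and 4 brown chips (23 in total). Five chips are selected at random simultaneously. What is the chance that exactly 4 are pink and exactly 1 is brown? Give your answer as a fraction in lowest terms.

120/3059

Unordered draws without replacement: count favorable combinations over C(23,5).
Favorable = C(11,4) · C(8,0) · C(4,1) = 1320; total = C(23,5) = 33649.
P = 1320/33649 = 120/3059 ≈ 0.0392.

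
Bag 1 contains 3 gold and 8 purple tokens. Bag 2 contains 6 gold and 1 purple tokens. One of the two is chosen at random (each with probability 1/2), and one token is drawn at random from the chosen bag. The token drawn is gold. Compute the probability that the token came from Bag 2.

P(gold | Bag 1) = 3/11; P(gold | Bag 2) = 6/7.
P(gold) = 1/2·3/11 + 1/2·6/7 = 87/154.
By Bayes' rule, P(Bag 2 | gold) = 3/7 / 87/154 = 22/29 ≈ 0.7586.

22/29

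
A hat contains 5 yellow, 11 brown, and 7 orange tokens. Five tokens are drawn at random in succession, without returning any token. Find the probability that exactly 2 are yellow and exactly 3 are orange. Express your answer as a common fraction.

50/4807

Unordered draws without replacement: count favorable combinations over C(23,5).
Favorable = C(5,2) · C(11,0) · C(7,3) = 350; total = C(23,5) = 33649.
P = 350/33649 = 50/4807 ≈ 0.0104.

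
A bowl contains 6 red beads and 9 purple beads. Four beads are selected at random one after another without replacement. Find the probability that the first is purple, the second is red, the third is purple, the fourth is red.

6/91

Multiply the conditional probability of each draw in order, without replacement, so each draw removes one from its color and from the total.
P = (9/15) · (6/14) · (8/13) · (5/12) = 6/91 ≈ 0.0659.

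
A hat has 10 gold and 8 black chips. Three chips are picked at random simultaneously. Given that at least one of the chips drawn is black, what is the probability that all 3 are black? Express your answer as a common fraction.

7/87

P(all 3 black) = C(8,3)/C(18,3) = 7/102; P(at least one black) = 1 − C(10,3)/C(18,3) = 29/34.
Since 'all 3 black' ⊆ 'at least one black', P(all 3 | at least one) = 7/102 / 29/34 = 7/87 ≈ 0.0805.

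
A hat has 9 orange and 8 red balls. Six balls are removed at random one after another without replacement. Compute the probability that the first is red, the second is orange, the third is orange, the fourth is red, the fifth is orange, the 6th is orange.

21/1105

Multiply the conditional probability of each draw in order, without replacement, so each draw removes one from its color and from the total.
P = (8/17) · (9/16) · (8/15) · (7/14) · (7/13) · (6/12) = 21/1105 ≈ 0.0190.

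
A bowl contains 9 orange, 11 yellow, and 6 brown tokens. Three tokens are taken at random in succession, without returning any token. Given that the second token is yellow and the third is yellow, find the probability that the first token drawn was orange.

3/8

P(first=orange and the second token is yellow and the third is yellow) = (9/26)·(11/25)·(10/24) = 33/520.
P(E) = Σ over first color = 33/520 + 33/520 + 11/260 = 11/65.
By Bayes, P(first=orange | E) = 33/520 / 11/65 = 3/8 ≈ 0.3750.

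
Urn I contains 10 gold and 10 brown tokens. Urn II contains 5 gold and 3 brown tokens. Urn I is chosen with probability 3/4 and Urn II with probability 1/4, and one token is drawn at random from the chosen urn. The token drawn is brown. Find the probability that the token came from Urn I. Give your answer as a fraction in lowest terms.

P(brown | Urn I) = 1/2; P(brown | Urn II) = 3/8.
P(brown) = 3/4·1/2 + 1/4·3/8 = 15/32.
By Bayes' rule, P(Urn I | brown) = 3/8 / 15/32 = 4/5 ≈ 0.8000.

4/5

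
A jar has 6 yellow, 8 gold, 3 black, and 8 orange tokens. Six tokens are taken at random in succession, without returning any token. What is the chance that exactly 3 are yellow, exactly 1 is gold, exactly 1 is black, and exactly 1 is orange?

192/8855

Unordered draws without replacement: count favorable combinations over C(25,6).
Favorable = C(6,3) · C(8,1) · C(3,1) · C(8,1) = 3840; total = C(25,6) = 177100.
P = 3840/177100 = 192/8855 ≈ 0.0217.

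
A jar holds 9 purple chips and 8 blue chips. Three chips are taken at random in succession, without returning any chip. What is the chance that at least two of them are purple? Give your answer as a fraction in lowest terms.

93/170

Sum the hypergeometric tail for j = 2,…,3 purple chips.
Favorable = C(9,2)·C(8,1) + C(9,3)·C(8,0) = 372; total = C(17,3) = 680.
P = 372/680 = 93/170 ≈ 0.5471.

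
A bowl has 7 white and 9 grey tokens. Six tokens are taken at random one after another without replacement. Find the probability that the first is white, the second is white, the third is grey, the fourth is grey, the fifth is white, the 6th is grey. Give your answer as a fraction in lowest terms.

21/1144

Multiply the conditional probability of each draw in order, without replacement, so each draw removes one from its color and from the total.
P = (7/16) · (6/15) · (9/14) · (8/13) · (5/12) · (7/11) = 21/1144 ≈ 0.0184.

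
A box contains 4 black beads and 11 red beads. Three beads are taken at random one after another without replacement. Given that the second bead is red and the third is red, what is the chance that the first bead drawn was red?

P(first=red and the second bead is red and the third is red) = (11/15)·(10/14)·(9/13) = 33/91.
P(E) = Σ over first color = 44/273 + 33/91 = 11/21.
By Bayes, P(first=red | E) = 33/91 / 11/21 = 9/13 ≈ 0.6923.

9/13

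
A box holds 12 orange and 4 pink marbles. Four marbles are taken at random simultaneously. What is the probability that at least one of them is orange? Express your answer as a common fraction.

Use the complement: P(at least one orange) = 1 − P(no orange).
P(none) = C(4,4)/C(16,4) = 1/1820.
So P = 1 − 1/1820 = 1819/1820 ≈ 0.9995.

1819/1820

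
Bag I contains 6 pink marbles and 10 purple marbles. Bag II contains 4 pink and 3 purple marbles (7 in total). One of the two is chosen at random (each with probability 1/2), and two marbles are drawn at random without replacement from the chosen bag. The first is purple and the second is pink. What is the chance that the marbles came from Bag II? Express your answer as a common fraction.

8/15

P(E | Bag I) = 1/4; P(E | Bag II) = 2/7.
P(E) = 1/2·1/4 + 1/2·2/7 = 15/56.
By Bayes' rule, P(Bag II | E) = 1/7 / 15/56 = 8/15 ≈ 0.5333.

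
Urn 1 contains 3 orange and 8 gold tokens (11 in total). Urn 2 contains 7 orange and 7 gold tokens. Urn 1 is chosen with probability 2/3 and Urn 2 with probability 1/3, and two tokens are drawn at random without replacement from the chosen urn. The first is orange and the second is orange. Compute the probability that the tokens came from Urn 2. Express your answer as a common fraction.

55/81

P(E | Urn 1) = 3/55; P(E | Urn 2) = 3/13.
P(E) = 2/3·3/55 + 1/3·3/13 = 81/715.
By Bayes' rule, P(Urn 2 | E) = 1/13 / 81/715 = 55/81 ≈ 0.6790.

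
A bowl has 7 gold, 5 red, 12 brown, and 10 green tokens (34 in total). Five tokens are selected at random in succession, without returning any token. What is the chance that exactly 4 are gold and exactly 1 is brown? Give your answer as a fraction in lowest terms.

35/23188

Unordered draws without replacement: count favorable combinations over C(34,5).
Favorable = C(7,4) · C(5,0) · C(12,1) · C(10,0) = 420; total = C(34,5) = 278256.
P = 420/278256 = 35/23188 ≈ 0.0015.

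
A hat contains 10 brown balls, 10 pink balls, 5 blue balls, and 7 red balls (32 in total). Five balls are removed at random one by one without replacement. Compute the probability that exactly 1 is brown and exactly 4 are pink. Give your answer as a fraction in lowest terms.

Unordered draws without replacement: count favorable combinations over C(32,5).
Favorable = C(10,1) · C(10,4) · C(5,0) · C(7,0) = 2100; total = C(32,5) = 201376.
P = 2100/201376 = 75/7192 ≈ 0.0104.

75/7192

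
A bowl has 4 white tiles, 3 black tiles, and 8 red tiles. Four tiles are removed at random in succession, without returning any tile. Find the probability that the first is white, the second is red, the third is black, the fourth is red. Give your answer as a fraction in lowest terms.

4/195

Multiply the conditional probability of each draw in order, without replacement, so each draw removes one from its color and from the total.
P = (4/15) · (8/14) · (3/13) · (7/12) = 4/195 ≈ 0.0205.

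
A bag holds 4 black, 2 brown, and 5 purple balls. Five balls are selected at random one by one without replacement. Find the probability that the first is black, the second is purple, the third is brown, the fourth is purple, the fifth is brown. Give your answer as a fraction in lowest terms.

2/693

Multiply the conditional probability of each draw in order, without replacement, so each draw removes one from its color and from the total.
P = (4/11) · (5/10) · (2/9) · (4/8) · (1/7) = 2/693 ≈ 0.0029.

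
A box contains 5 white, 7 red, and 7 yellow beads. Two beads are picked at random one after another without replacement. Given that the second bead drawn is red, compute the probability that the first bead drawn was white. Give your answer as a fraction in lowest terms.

P(first=white and the second bead drawn is red) = (5/19)·(7/18) = 35/342.
P(the second bead drawn is red) = Σ over first color = 35/342 + 7/57 + 49/342 = 7/19.
By Bayes, P(first=white | the second bead drawn is red) = 35/342 / 7/19 = 5/18 ≈ 0.2778.

5/18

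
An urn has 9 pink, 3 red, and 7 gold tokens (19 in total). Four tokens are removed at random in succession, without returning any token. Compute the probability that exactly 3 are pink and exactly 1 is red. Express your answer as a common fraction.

Unordered draws without replacement: count favorable combinations over C(19,4).
Favorable = C(9,3) · C(3,1) · C(7,0) = 252; total = C(19,4) = 3876.
P = 252/3876 = 21/323 ≈ 0.0650.

21/323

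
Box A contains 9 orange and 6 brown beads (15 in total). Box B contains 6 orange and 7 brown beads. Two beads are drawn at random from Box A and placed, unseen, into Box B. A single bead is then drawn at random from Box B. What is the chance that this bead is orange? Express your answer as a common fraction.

Condition on how many of the transferred beads are orange (from Box A: 9 orange of 15; then Box B has 15 total).
  0 orange: C(9,0)C(6,2)/C(15,2) = 1/7; then P = 6/15
  1 orange: C(9,1)C(6,1)/C(15,2) = 18/35; then P = 7/15
  2 orange: C(9,2)C(6,0)/C(15,2) = 12/35; then P = 8/15
P(orange from Box B) = 12/25 ≈ 0.4800.

12/25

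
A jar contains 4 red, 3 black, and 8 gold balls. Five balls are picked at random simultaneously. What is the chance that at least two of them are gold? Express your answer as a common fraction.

386/429

Sum the hypergeometric tail for j = 2,…,5 gold balls.
Favorable = C(8,2)·C(7,3) + C(8,3)·C(7,2) + C(8,4)·C(7,1) + C(8,5)·C(7,0) = 2702; total = C(15,5) = 3003.
P = 2702/3003 = 386/429 ≈ 0.8998.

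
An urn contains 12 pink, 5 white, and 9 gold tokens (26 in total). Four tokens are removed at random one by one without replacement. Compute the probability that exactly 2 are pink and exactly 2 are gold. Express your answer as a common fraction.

1188/7475

Unordered draws without replacement: count favorable combinations over C(26,4).
Favorable = C(12,2) · C(5,0) · C(9,2) = 2376; total = C(26,4) = 14950.
P = 2376/14950 = 1188/7475 ≈ 0.1589.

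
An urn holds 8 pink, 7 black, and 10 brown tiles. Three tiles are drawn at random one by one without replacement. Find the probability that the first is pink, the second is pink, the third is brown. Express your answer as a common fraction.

14/345

Multiply the conditional probability of each draw in order, without replacement, so each draw removes one from its color and from the total.
P = (8/25) · (7/24) · (10/23) = 14/345 ≈ 0.0406.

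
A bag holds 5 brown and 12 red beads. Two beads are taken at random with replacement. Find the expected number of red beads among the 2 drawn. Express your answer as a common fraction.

By linearity of expectation, E[X] = Σ P(draw i is red); each independent draw has P(red) = 12/17.
E[X] = 2 · 12/17 = 24/17 ≈ 1.4118.

24/17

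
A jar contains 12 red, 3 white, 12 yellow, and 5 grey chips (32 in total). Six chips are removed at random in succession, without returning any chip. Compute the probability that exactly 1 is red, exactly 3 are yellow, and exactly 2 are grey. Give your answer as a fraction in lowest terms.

Unordered draws without replacement: count favorable combinations over C(32,6).
Favorable = C(12,1) · C(3,0) · C(12,3) · C(5,2) = 26400; total = C(32,6) = 906192.
P = 26400/906192 = 550/18879 ≈ 0.0291.

550/18879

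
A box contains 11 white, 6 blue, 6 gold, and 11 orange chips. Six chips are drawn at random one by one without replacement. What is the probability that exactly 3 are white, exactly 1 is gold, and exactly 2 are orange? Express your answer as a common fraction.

2475/61132

Unordered draws without replacement: count favorable combinations over C(34,6).
Favorable = C(11,3) · C(6,0) · C(6,1) · C(11,2) = 54450; total = C(34,6) = 1344904.
P = 54450/1344904 = 2475/61132 ≈ 0.0405.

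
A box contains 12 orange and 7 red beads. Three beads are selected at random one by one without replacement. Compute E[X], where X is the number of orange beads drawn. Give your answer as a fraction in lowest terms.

36/19

By linearity of expectation, E[X] = Σ P(draw i is orange); by symmetry each draw (even without replacement) has P(orange) = 12/19.
E[X] = 3 · 12/19 = 36/19 ≈ 1.8947.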